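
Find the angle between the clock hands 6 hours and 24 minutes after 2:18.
First find the time 6 hours and 24 minutes after 2:18.
Total minutes: 2 x 60 + 18 + 6 x 60 + 24 = 522.
522 mod 720 = 522 minutes = 8:42.
Now compute the angle at 8:42:
Hour hand: 8 x 30 + 42 x 0.5 = 261 degrees
Minute hand: 42 x 6 = 252 degrees
Difference: |261 - 252| = 9 degrees
The angle is 9 degrees

Final answer: 9 degrees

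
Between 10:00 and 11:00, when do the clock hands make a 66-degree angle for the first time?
At t minutes past 10:00, the hour hand is at 30 x 10 + 0.5t degrees and the minute hand is at 6t degrees.
The smaller angle between them is 66 degrees when |30H - 5.5t| = 66 or |30H - 5.5t| = 294.
With H = 10, solve 30 x 10 - 5.5t = +/- target for each target:
  t = (30 x 10 - 66) / 5.5 = 42.55
  t = (30 x 10 + 66) / 5.5 = 66.55 (outside (0, 60))
  t = (30 x 10 - 294) / 5.5 = 1.09
  t = (30 x 10 + 294) / 5.5 = 108 (outside (0, 60))
Valid solutions in (0, 60): {1.09, 42.55} minutes.
The first occurrence is t = 1.09 minutes.
The hands form a 66-degree angle at 1.09 minutes past 10:00.

Final answer: 1.09 minutes past 10:00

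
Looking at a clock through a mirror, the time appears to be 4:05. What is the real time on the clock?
Reflection across the vertical (12-6) axis maps a hand at angle A degrees to (360 - A) degrees, which sends a reading of T minutes past 12:00 to (720 - T) minutes past 12:00.
Mirror reads 4:05 = 245 minutes past 12:00.
Actual time: (720 - 245) mod 720 = 475 minutes = 7:55.

Final answer: 7:55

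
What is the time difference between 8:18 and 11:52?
From 8:18 to 11:52:
(11 x 60 + 52) - (8 x 60 + 18) = 712 - 498 = 214 minutes
= 3 hours and 34 minutes

Final answer: 3 hours and 34 minutes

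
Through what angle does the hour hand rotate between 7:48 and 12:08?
The hour hand moves 0.5 degrees per minute.
Time elapsed: 12:08 - 7:48 = 260 minutes
Angular displacement: 260 x 0.5 = 130 degrees

Final answer: 130 degrees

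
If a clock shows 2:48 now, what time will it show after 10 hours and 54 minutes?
Starting time: 2:48
Adding 54 minutes to 48 minutes: 48 + 54 = 102 minutes = 1 hour and 42 minutes
Adding 10 hours: 2 + 10 + 1 (carry) = 13 - 12 = 1
Final time: 1:42

Final answer: 1:42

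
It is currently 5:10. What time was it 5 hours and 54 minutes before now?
Starting time: 5:10 = 310 total minutes past 12:00
Subtracting: 5 hours and 54 minutes = 354 minutes
310 - 354 = -44 (negative, add 12 hours = 720) = 676 minutes
= 11 hours and 16 minutes past 12:00 = 11:16

Final answer: 11:16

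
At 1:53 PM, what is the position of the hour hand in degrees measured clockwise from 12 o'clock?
The hour hand moves 30 degrees per hour and 0.5 degrees per minute.
At 1:53: (1) x 30 + 53 x 0.5 = 30 + 26.5 = 56.5 degrees

Final answer: 56.5 degrees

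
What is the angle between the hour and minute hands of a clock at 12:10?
Hour hand position: 0 x 30 + 10 x 0.5 = 5 degrees
Minute hand position: 10 x 6 = 60 degrees
Difference: |5 - 60| = 55 degrees
The angle between the hands is 55 degrees

Final answer: 55 degrees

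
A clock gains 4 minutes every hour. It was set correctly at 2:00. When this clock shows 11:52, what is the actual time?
For every 60 true minutes, the faulty clock advances 64 minutes, so 1 faulty-clock minute corresponds to 60/64 true minutes.
From 2:00 to 11:52 on the faulty dial is 592 minutes.
True elapsed: 592 x 60/64 = 555 minutes = 9 hours and 15 minutes.
True time: 2:00 + 9 hours and 15 minutes = 11:15.

Final answer: 11:15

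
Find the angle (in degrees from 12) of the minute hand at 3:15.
The minute hand moves 6 degrees per minute.
At 3:15: 15 x 6 = 90 degrees

Final answer: 90 degrees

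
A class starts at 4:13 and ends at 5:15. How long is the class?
From 4:13 to 5:15:
(5 x 60 + 15) - (4 x 60 + 13) = 315 - 253 = 62 minutes
= 1 hour and 2 minutes

Final answer: 1 hour and 2 minutes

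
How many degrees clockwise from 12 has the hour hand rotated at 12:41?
The hour hand moves 30 degrees per hour and 0.5 degrees per minute.
At 12:41: (0) x 30 + 41 x 0.5 = 0 + 20.5 = 20.5 degrees

Final answer: 20.5 degrees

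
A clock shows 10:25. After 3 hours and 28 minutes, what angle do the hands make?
First find the time 3 hours and 28 minutes after 10:25.
Total minutes: 10 x 60 + 25 + 3 x 60 + 28 = 833.
833 mod 720 = 113 minutes = 1:53.
Now compute the angle at 1:53:
Hour hand: 1 x 30 + 53 x 0.5 = 56.5 degrees
Minute hand: 53 x 6 = 318 degrees
Difference: |56.5 - 318| = 261.5 degrees
Smaller angle: 360 - 261.5 = 98.5 degrees

Final answer: 98.5 degrees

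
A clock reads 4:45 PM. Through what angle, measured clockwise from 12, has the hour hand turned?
The hour hand moves 30 degrees per hour and 0.5 degrees per minute.
At 4:45: (4) x 30 + 45 x 0.5 = 120 + 22.5 = 142.5 degrees

Final answer: 142.5 degrees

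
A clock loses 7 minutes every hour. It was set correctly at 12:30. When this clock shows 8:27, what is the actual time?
For every 60 true minutes, the faulty clock advances 53 minutes, so 1 faulty-clock minute corresponds to 60/53 true minutes.
From 12:30 to 8:27 on the faulty dial is 477 minutes.
True elapsed: 477 x 60/53 = 540 minutes = 9 hours.
True time: 12:30 + 9 hours = 9:30.

Final answer: 9:30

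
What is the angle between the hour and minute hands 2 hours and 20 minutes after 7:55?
First find the time 2 hours and 20 minutes after 7:55.
Total minutes: 7 x 60 + 55 + 2 x 60 + 20 = 615.
615 mod 720 = 615 minutes = 10:15.
Now compute the angle at 10:15:
Hour hand: 10 x 30 + 15 x 0.5 = 307.5 degrees
Minute hand: 15 x 6 = 90 degrees
Difference: |307.5 - 90| = 217.5 degrees
Smaller angle: 360 - 217.5 = 142.5 degrees

Final answer: 142.5 degrees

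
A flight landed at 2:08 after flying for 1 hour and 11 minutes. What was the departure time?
Starting time: 2:08 = 128 total minutes past 12:00
Subtracting: 1 hour and 11 minutes = 71 minutes
128 - 71 = 57 minutes
= 57 minutes past 12:00 = 12:57

Final answer: 12:57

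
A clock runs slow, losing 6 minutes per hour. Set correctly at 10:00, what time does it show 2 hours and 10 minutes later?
For every 60 true minutes, the faulty clock advances 60 - 6 = 54 minutes.
True elapsed: 2 hours and 10 minutes = 130 minutes.
Faulty clock advances: 130 x 54/60 = 117 minutes (drift: 13 minutes behind).
Shown time: 10:00 + 117 minutes = 11:57.

Final answer: 11:57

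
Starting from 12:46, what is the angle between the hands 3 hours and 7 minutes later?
First find the time 3 hours and 7 minutes after 12:46.
Total minutes: 12 x 60 + 46 + 3 x 60 + 7 = 953.
953 mod 720 = 233 minutes = 3:53.
Now compute the angle at 3:53:
Hour hand: 3 x 30 + 53 x 0.5 = 116.5 degrees
Minute hand: 53 x 6 = 318 degrees
Difference: |116.5 - 318| = 201.5 degrees
Smaller angle: 360 - 201.5 = 158.5 degrees

Final answer: 158.5 degrees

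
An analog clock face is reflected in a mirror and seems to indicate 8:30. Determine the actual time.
Reflection across the vertical (12-6) axis maps a hand at angle A degrees to (360 - A) degrees, which sends a reading of T minutes past 12:00 to (720 - T) minutes past 12:00.
Mirror reads 8:30 = 510 minutes past 12:00.
Actual time: (720 - 510) mod 720 = 210 minutes = 3:30.

Final answer: 3:30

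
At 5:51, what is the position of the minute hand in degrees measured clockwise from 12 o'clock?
The minute hand moves 6 degrees per minute.
At 5:51: 51 x 6 = 306 degrees

Final answer: 306 degrees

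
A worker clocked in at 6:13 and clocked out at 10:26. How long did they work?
From 6:13 to 10:26:
(10 x 60 + 26) - (6 x 60 + 13) = 626 - 373 = 253 minutes
= 4 hours and 13 minutes

Final answer: 4 hours and 13 minutes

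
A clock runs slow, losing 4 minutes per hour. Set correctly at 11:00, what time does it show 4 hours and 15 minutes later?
For every 60 true minutes, the faulty clock advances 60 - 4 = 56 minutes.
True elapsed: 4 hours and 15 minutes = 255 minutes.
Faulty clock advances: 255 x 56/60 = 238 minutes (drift: 17 minutes behind).
Shown time: 11:00 + 238 minutes = 2:58.

Final answer: 2:58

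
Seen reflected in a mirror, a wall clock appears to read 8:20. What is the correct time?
Reflection across the vertical (12-6) axis maps a hand at angle A degrees to (360 - A) degrees, which sends a reading of T minutes past 12:00 to (720 - T) minutes past 12:00.
Mirror reads 8:20 = 500 minutes past 12:00.
Actual time: (720 - 500) mod 720 = 220 minutes = 3:40.

Final answer: 3:40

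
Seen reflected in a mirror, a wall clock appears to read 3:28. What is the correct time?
Reflection across the vertical (12-6) axis maps a hand at angle A degrees to (360 - A) degrees, which sends a reading of T minutes past 12:00 to (720 - T) minutes past 12:00.
Mirror reads 3:28 = 208 minutes past 12:00.
Actual time: (720 - 208) mod 720 = 512 minutes = 8:32.

Final answer: 8:32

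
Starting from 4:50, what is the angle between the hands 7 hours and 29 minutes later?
First find the time 7 hours and 29 minutes after 4:50.
Total minutes: 4 x 60 + 50 + 7 x 60 + 29 = 739.
739 mod 720 = 19 minutes = 12:19.
Now compute the angle at 12:19:
Hour hand: 0 x 30 + 19 x 0.5 = 9.5 degrees
Minute hand: 19 x 6 = 114 degrees
Difference: |9.5 - 114| = 104.5 degrees
The angle is 104.5 degrees

Final answer: 104.5 degrees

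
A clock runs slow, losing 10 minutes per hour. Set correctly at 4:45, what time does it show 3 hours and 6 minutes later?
For every 60 true minutes, the faulty clock advances 60 - 10 = 50 minutes.
True elapsed: 3 hours and 6 minutes = 186 minutes.
Faulty clock advances: 186 x 50/60 = 155 minutes (drift: 31 minutes behind).
Shown time: 4:45 + 155 minutes = 7:20.

Final answer: 7:20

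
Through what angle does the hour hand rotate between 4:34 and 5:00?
The hour hand moves 0.5 degrees per minute.
Time elapsed: 5:00 - 4:34 = 26 minutes
Angular displacement: 26 x 0.5 = 13 degrees

Final answer: 13 degrees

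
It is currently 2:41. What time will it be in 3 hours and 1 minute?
Starting time: 2:41
Adding 1 minute to 41 minutes: 41 + 1 = 42 minutes
Adding 3 hours: 2 + 3 = 5
Final time: 5:42

Final answer: 5:42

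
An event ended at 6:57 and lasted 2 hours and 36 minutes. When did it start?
Starting time: 6:57 = 417 total minutes past 12:00
Subtracting: 2 hours and 36 minutes = 156 minutes
417 - 156 = 261 minutes
= 4 hours and 21 minutes past 12:00 = 4:21

Final answer: 4:21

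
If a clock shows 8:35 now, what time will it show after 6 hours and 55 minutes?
Starting time: 8:35
Adding 55 minutes to 35 minutes: 35 + 55 = 90 minutes = 1 hour and 30 minutes
Adding 6 hours: 8 + 6 + 1 (carry) = 15 - 12 = 3
Final time: 3:30

Final answer: 3:30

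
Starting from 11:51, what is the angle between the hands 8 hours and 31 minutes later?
First find the time 8 hours and 31 minutes after 11:51.
Total minutes: 11 x 60 + 51 + 8 x 60 + 31 = 1222.
1222 mod 720 = 502 minutes = 8:22.
Now compute the angle at 8:22:
Hour hand: 8 x 30 + 22 x 0.5 = 251 degrees
Minute hand: 22 x 6 = 132 degrees
Difference: |251 - 132| = 119 degrees
The angle is 119 degrees

Final answer: 119 degrees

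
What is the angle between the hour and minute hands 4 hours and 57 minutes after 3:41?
First find the time 4 hours and 57 minutes after 3:41.
Total minutes: 3 x 60 + 41 + 4 x 60 + 57 = 518.
518 mod 720 = 518 minutes = 8:38.
Now compute the angle at 8:38:
Hour hand: 8 x 30 + 38 x 0.5 = 259 degrees
Minute hand: 38 x 6 = 228 degrees
Difference: |259 - 228| = 31 degrees
The angle is 31 degrees

Final answer: 31 degrees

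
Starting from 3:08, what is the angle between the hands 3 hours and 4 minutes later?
First find the time 3 hours and 4 minutes after 3:08.
Total minutes: 3 x 60 + 8 + 3 x 60 + 4 = 372.
372 mod 720 = 372 minutes = 6:12.
Now compute the angle at 6:12:
Hour hand: 6 x 30 + 12 x 0.5 = 186 degrees
Minute hand: 12 x 6 = 72 degrees
Difference: |186 - 72| = 114 degrees
The angle is 114 degrees

Final answer: 114 degrees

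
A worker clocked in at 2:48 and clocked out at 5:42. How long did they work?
From 2:48 to 5:42:
(5 x 60 + 42) - (2 x 60 + 48) = 342 - 168 = 174 minutes
= 2 hours and 54 minutes

Final answer: 2 hours and 54 minutes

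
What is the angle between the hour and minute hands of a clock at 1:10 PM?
Hour hand position: 1 x 30 + 10 x 0.5 = 35 degrees
Minute hand position: 10 x 6 = 60 degrees
Difference: |35 - 60| = 25 degrees
The angle between the hands is 25 degrees

Final answer: 25 degrees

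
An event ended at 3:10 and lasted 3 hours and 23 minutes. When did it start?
Starting time: 3:10 = 190 total minutes past 12:00
Subtracting: 3 hours and 23 minutes = 203 minutes
190 - 203 = -13 (negative, add 12 hours = 720) = 707 minutes
= 11 hours and 47 minutes past 12:00 = 11:47

Final answer: 11:47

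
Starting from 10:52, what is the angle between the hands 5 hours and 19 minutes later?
First find the time 5 hours and 19 minutes after 10:52.
Total minutes: 10 x 60 + 52 + 5 x 60 + 19 = 971.
971 mod 720 = 251 minutes = 4:11.
Now compute the angle at 4:11:
Hour hand: 4 x 30 + 11 x 0.5 = 125.5 degrees
Minute hand: 11 x 6 = 66 degrees
Difference: |125.5 - 66| = 59.5 degrees
The angle is 59.5 degrees

Final answer: 59.5 degrees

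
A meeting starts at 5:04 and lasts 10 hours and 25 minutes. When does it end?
Starting time: 5:04
Adding 25 minutes to 4 minutes: 4 + 25 = 29 minutes
Adding 10 hours: 5 + 10 = 15 - 12 = 3
Final time: 3:29

Final answer: 3:29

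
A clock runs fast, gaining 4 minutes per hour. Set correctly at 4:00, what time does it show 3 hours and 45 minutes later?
For every 60 true minutes, the faulty clock advances 60 + 4 = 64 minutes.
True elapsed: 3 hours and 45 minutes = 225 minutes.
Faulty clock advances: 225 x 64/60 = 240 minutes (drift: 15 minutes ahead).
Shown time: 4:00 + 240 minutes = 8:00.

Final answer: 8:00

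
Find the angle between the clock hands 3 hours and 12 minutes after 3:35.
First find the time 3 hours and 12 minutes after 3:35.
Total minutes: 3 x 60 + 35 + 3 x 60 + 12 = 407.
407 mod 720 = 407 minutes = 6:47.
Now compute the angle at 6:47:
Hour hand: 6 x 30 + 47 x 0.5 = 203.5 degrees
Minute hand: 47 x 6 = 282 degrees
Difference: |203.5 - 282| = 78.5 degrees
The angle is 78.5 degrees

Final answer: 78.5 degrees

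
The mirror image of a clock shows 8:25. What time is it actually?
Reflection across the vertical (12-6) axis maps a hand at angle A degrees to (360 - A) degrees, which sends a reading of T minutes past 12:00 to (720 - T) minutes past 12:00.
Mirror reads 8:25 = 505 minutes past 12:00.
Actual time: (720 - 505) mod 720 = 215 minutes = 3:35.

Final answer: 3:35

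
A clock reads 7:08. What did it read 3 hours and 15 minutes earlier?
Starting time: 7:08 = 428 total minutes past 12:00
Subtracting: 3 hours and 15 minutes = 195 minutes
428 - 195 = 233 minutes
= 3 hours and 53 minutes past 12:00 = 3:53

Final answer: 3:53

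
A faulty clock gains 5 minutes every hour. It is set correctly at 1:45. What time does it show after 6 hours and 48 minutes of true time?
For every 60 true minutes, the faulty clock advances 60 + 5 = 65 minutes.
True elapsed: 6 hours and 48 minutes = 408 minutes.
Faulty clock advances: 408 x 65/60 = 442 minutes (drift: 34 minutes ahead).
Shown time: 1:45 + 442 minutes = 9:07.

Final answer: 9:07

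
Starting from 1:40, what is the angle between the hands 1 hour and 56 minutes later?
First find the time 1 hour and 56 minutes after 1:40.
Total minutes: 1 x 60 + 40 + 1 x 60 + 56 = 216.
216 mod 720 = 216 minutes = 3:36.
Now compute the angle at 3:36:
Hour hand: 3 x 30 + 36 x 0.5 = 108 degrees
Minute hand: 36 x 6 = 216 degrees
Difference: |108 - 216| = 108 degrees
The angle is 108 degrees

Final answer: 108 degrees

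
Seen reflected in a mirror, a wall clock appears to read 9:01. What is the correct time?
Reflection across the vertical (12-6) axis maps a hand at angle A degrees to (360 - A) degrees, which sends a reading of T minutes past 12:00 to (720 - T) minutes past 12:00.
Mirror reads 9:01 = 541 minutes past 12:00.
Actual time: (720 - 541) mod 720 = 179 minutes = 2:59.

Final answer: 2:59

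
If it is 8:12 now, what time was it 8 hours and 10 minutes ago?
Starting time: 8:12 = 492 total minutes past 12:00
Subtracting: 8 hours and 10 minutes = 490 minutes
492 - 490 = 2 minutes
= 2 minutes past 12:00 = 12:02

Final answer: 12:02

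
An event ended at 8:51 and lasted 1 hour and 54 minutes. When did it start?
Starting time: 8:51 = 531 total minutes past 12:00
Subtracting: 1 hour and 54 minutes = 114 minutes
531 - 114 = 417 minutes
= 6 hours and 57 minutes past 12:00 = 6:57

Final answer: 6:57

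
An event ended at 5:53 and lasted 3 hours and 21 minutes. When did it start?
Starting time: 5:53 = 353 total minutes past 12:00
Subtracting: 3 hours and 21 minutes = 201 minutes
353 - 201 = 152 minutes
= 2 hours and 32 minutes past 12:00 = 2:32

Final answer: 2:32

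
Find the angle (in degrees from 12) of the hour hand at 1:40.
The hour hand moves 30 degrees per hour and 0.5 degrees per minute.
At 1:40: (1) x 30 + 40 x 0.5 = 30 + 20 = 50 degrees

Final answer: 50 degrees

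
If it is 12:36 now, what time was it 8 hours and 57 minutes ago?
Starting time: 12:36 = 36 total minutes past 12:00
Subtracting: 8 hours and 57 minutes = 537 minutes
36 - 537 = -501 (negative, add 12 hours = 720) = 219 minutes
= 3 hours and 39 minutes past 12:00 = 3:39

Final answer: 3:39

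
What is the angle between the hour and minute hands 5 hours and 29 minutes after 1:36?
First find the time 5 hours and 29 minutes after 1:36.
Total minutes: 1 x 60 + 36 + 5 x 60 + 29 = 425.
425 mod 720 = 425 minutes = 7:05.
Now compute the angle at 7:05:
Hour hand: 7 x 30 + 5 x 0.5 = 212.5 degrees
Minute hand: 5 x 6 = 30 degrees
Difference: |212.5 - 30| = 182.5 degrees
Smaller angle: 360 - 182.5 = 177.5 degrees

Final answer: 177.5 degrees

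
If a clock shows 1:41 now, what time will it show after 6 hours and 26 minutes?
Starting time: 1:41
Adding 26 minutes to 41 minutes: 41 + 26 = 67 minutes = 1 hour and 7 minutes
Adding 6 hours: 1 + 6 + 1 (carry) = 8
Final time: 8:07

Final answer: 8:07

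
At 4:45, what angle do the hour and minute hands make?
Hour hand position: 4 x 30 + 45 x 0.5 = 142.5 degrees
Minute hand position: 45 x 6 = 270 degrees
Difference: |142.5 - 270| = 127.5 degrees
The angle between the hands is 127.5 degrees

Final answer: 127.5 degrees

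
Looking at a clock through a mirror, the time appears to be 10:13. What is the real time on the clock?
Reflection across the vertical (12-6) axis maps a hand at angle A degrees to (360 - A) degrees, which sends a reading of T minutes past 12:00 to (720 - T) minutes past 12:00.
Mirror reads 10:13 = 613 minutes past 12:00.
Actual time: (720 - 613) mod 720 = 107 minutes = 1:47.

Final answer: 1:47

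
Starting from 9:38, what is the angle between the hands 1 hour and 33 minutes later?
First find the time 1 hour and 33 minutes after 9:38.
Total minutes: 9 x 60 + 38 + 1 x 60 + 33 = 671.
671 mod 720 = 671 minutes = 11:11.
Now compute the angle at 11:11:
Hour hand: 11 x 30 + 11 x 0.5 = 335.5 degrees
Minute hand: 11 x 6 = 66 degrees
Difference: |335.5 - 66| = 269.5 degrees
Smaller angle: 360 - 269.5 = 90.5 degrees

Final answer: 90.5 degrees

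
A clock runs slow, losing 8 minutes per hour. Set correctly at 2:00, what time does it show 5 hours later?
For every 60 true minutes, the faulty clock advances 60 - 8 = 52 minutes.
True elapsed: 5 hours = 300 minutes.
Faulty clock advances: 300 x 52/60 = 260 minutes (drift: 40 minutes behind).
Shown time: 2:00 + 260 minutes = 6:20.

Final answer: 6:20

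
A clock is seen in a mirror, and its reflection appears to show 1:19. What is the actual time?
Reflection across the vertical (12-6) axis maps a hand at angle A degrees to (360 - A) degrees, which sends a reading of T minutes past 12:00 to (720 - T) minutes past 12:00.
Mirror reads 1:19 = 79 minutes past 12:00.
Actual time: (720 - 79) mod 720 = 641 minutes = 10:41.

Final answer: 10:41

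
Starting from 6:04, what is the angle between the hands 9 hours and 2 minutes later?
First find the time 9 hours and 2 minutes after 6:04.
Total minutes: 6 x 60 + 4 + 9 x 60 + 2 = 906.
906 mod 720 = 186 minutes = 3:06.
Now compute the angle at 3:06:
Hour hand: 3 x 30 + 6 x 0.5 = 93 degrees
Minute hand: 6 x 6 = 36 degrees
Difference: |93 - 36| = 57 degrees
The angle is 57 degrees

Final answer: 57 degrees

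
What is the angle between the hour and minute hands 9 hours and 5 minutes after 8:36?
First find the time 9 hours and 5 minutes after 8:36.
Total minutes: 8 x 60 + 36 + 9 x 60 + 5 = 1061.
1061 mod 720 = 341 minutes = 5:41.
Now compute the angle at 5:41:
Hour hand: 5 x 30 + 41 x 0.5 = 170.5 degrees
Minute hand: 41 x 6 = 246 degrees
Difference: |170.5 - 246| = 75.5 degrees
The angle is 75.5 degrees

Final answer: 75.5 degrees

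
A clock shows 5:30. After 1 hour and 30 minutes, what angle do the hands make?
First find the time 1 hour and 30 minutes after 5:30.
Total minutes: 5 x 60 + 30 + 1 x 60 + 30 = 420.
420 mod 720 = 420 minutes = 7:00.
Now compute the angle at 7:00:
Hour hand: 7 x 30 + 0 x 0.5 = 210 degrees
Minute hand: 0 x 6 = 0 degrees
Difference: |210 - 0| = 210 degrees
Smaller angle: 360 - 210 = 150 degrees

Final answer: 150 degrees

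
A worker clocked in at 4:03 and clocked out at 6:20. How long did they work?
From 4:03 to 6:20:
(6 x 60 + 20) - (4 x 60 + 3) = 380 - 243 = 137 minutes
= 2 hours and 17 minutes

Final answer: 2 hours and 17 minutes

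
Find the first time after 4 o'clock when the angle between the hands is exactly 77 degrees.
At t minutes past 4:00, the hour hand is at 30 x 4 + 0.5t degrees and the minute hand is at 6t degrees.
The smaller angle between them is 77 degrees when |30H - 5.5t| = 77 or |30H - 5.5t| = 283.
With H = 4, solve 30 x 4 - 5.5t = +/- target for each target:
  t = (30 x 4 - 77) / 5.5 = 7.82
  t = (30 x 4 + 77) / 5.5 = 35.82
  t = (30 x 4 - 283) / 5.5 = -29.64 (outside (0, 60))
  t = (30 x 4 + 283) / 5.5 = 73.27 (outside (0, 60))
Valid solutions in (0, 60): {7.82, 35.82} minutes.
The first occurrence is t = 7.82 minutes.
The hands form a 77-degree angle at 7.82 minutes past 4:00.

Final answer: 7.82 minutes past 4:00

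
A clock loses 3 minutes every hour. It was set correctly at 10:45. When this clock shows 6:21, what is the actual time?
For every 60 true minutes, the faulty clock advances 57 minutes, so 1 faulty-clock minute corresponds to 60/57 true minutes.
From 10:45 to 6:21 on the faulty dial is 456 minutes.
True elapsed: 456 x 60/57 = 480 minutes = 8 hours.
True time: 10:45 + 8 hours = 6:45.

Final answer: 6:45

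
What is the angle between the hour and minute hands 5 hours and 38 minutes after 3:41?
First find the time 5 hours and 38 minutes after 3:41.
Total minutes: 3 x 60 + 41 + 5 x 60 + 38 = 559.
559 mod 720 = 559 minutes = 9:19.
Now compute the angle at 9:19:
Hour hand: 9 x 30 + 19 x 0.5 = 279.5 degrees
Minute hand: 19 x 6 = 114 degrees
Difference: |279.5 - 114| = 165.5 degrees
The angle is 165.5 degrees

Final answer: 165.5 degrees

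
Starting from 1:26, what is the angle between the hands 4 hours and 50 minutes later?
First find the time 4 hours and 50 minutes after 1:26.
Total minutes: 1 x 60 + 26 + 4 x 60 + 50 = 376.
376 mod 720 = 376 minutes = 6:16.
Now compute the angle at 6:16:
Hour hand: 6 x 30 + 16 x 0.5 = 188 degrees
Minute hand: 16 x 6 = 96 degrees
Difference: |188 - 96| = 92 degrees
The angle is 92 degrees

Final answer: 92 degrees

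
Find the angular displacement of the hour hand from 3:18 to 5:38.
The hour hand moves 0.5 degrees per minute.
Time elapsed: 5:38 - 3:18 = 140 minutes
Angular displacement: 140 x 0.5 = 70 degrees

Final answer: 70 degrees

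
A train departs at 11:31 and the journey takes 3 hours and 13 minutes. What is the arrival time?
Starting time: 11:31
Adding 13 minutes to 31 minutes: 31 + 13 = 44 minutes
Adding 3 hours: 11 + 3 = 14 - 12 = 2
Final time: 2:44

Final answer: 2:44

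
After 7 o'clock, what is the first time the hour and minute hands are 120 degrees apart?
At t minutes past 7:00, the hour hand is at 30 x 7 + 0.5t degrees and the minute hand is at 6t degrees.
The smaller angle between them is 120 degrees when |30H - 5.5t| = 120 or |30H - 5.5t| = 240.
With H = 7, solve 30 x 7 - 5.5t = +/- target for each target:
  t = (30 x 7 - 120) / 5.5 = 16.36
  t = (30 x 7 + 120) / 5.5 = 60 (outside (0, 60))
  t = (30 x 7 - 240) / 5.5 = -5.45 (outside (0, 60))
  t = (30 x 7 + 240) / 5.5 = 81.82 (outside (0, 60))
Valid solutions in (0, 60): {16.36} minutes.
The first occurrence is t = 16.36 minutes.
The hands form a 120-degree angle at 16.36 minutes past 7:00.

Final answer: 16.36 minutes past 7:00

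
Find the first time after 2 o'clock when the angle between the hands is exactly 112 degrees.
At t minutes past 2:00, the hour hand is at 30 x 2 + 0.5t degrees and the minute hand is at 6t degrees.
The smaller angle between them is 112 degrees when |30H - 5.5t| = 112 or |30H - 5.5t| = 248.
With H = 2, solve 30 x 2 - 5.5t = +/- target for each target:
  t = (30 x 2 - 112) / 5.5 = -9.45 (outside (0, 60))
  t = (30 x 2 + 112) / 5.5 = 31.27
  t = (30 x 2 - 248) / 5.5 = -34.18 (outside (0, 60))
  t = (30 x 2 + 248) / 5.5 = 56
Valid solutions in (0, 60): {31.27, 56} minutes.
The first occurrence is t = 31.27 minutes.
The hands form a 112-degree angle at 31.27 minutes past 2:00.

Final answer: 31.27 minutes past 2:00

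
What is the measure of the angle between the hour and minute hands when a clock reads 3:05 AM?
Hour hand position: 3 x 30 + 5 x 0.5 = 92.5 degrees
Minute hand position: 5 x 6 = 30 degrees
Difference: |92.5 - 30| = 62.5 degrees
The angle between the hands is 62.5 degrees

Final answer: 62.5 degrees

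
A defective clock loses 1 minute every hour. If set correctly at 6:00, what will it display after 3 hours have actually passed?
For every 60 true minutes, the faulty clock advances 60 - 1 = 59 minutes.
True elapsed: 3 hours = 180 minutes.
Faulty clock advances: 180 x 59/60 = 177 minutes (drift: 3 minutes behind).
Shown time: 6:00 + 177 minutes = 8:57.

Final answer: 8:57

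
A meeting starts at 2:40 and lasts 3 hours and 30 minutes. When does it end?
Starting time: 2:40
Adding 30 minutes to 40 minutes: 40 + 30 = 70 minutes = 1 hour and 10 minutes
Adding 3 hours: 2 + 3 + 1 (carry) = 6
Final time: 6:10

Final answer: 6:10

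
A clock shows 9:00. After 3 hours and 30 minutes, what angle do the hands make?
First find the time 3 hours and 30 minutes after 9:00.
Total minutes: 9 x 60 + 0 + 3 x 60 + 30 = 750.
750 mod 720 = 30 minutes = 12:30.
Now compute the angle at 12:30:
Hour hand: 0 x 30 + 30 x 0.5 = 15 degrees
Minute hand: 30 x 6 = 180 degrees
Difference: |15 - 180| = 165 degrees
The angle is 165 degrees

Final answer: 165 degrees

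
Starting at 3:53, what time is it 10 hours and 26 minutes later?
Starting time: 3:53
Adding 26 minutes to 53 minutes: 53 + 26 = 79 minutes = 1 hour and 19 minutes
Adding 10 hours: 3 + 10 + 1 (carry) = 14 - 12 = 2
Final time: 2:19

Final answer: 2:19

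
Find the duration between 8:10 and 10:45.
From 8:10 to 10:45:
(10 x 60 + 45) - (8 x 60 + 10) = 645 - 490 = 155 minutes
= 2 hours and 35 minutes

Final answer: 2 hours and 35 minutes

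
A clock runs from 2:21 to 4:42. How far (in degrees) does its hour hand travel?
The hour hand moves 0.5 degrees per minute.
Time elapsed: 4:42 - 2:21 = 141 minutes
Angular displacement: 141 x 0.5 = 70.5 degrees

Final answer: 70.5 degrees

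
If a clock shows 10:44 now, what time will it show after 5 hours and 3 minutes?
Starting time: 10:44
Adding 3 minutes to 44 minutes: 44 + 3 = 47 minutes
Adding 5 hours: 10 + 5 = 15 - 12 = 3
Final time: 3:47

Final answer: 3:47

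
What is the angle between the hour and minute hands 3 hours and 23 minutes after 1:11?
First find the time 3 hours and 23 minutes after 1:11.
Total minutes: 1 x 60 + 11 + 3 x 60 + 23 = 274.
274 mod 720 = 274 minutes = 4:34.
Now compute the angle at 4:34:
Hour hand: 4 x 30 + 34 x 0.5 = 137 degrees
Minute hand: 34 x 6 = 204 degrees
Difference: |137 - 204| = 67 degrees
The angle is 67 degrees

Final answer: 67 degrees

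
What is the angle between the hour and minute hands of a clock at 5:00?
Hour hand position: 5 x 30 + 0 x 0.5 = 150 degrees
Minute hand position: 0 x 6 = 0 degrees
Difference: |150 - 0| = 150 degrees
The angle between the hands is 150 degrees

Final answer: 150 degrees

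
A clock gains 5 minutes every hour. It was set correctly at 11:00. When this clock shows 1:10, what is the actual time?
For every 60 true minutes, the faulty clock advances 65 minutes, so 1 faulty-clock minute corresponds to 60/65 true minutes.
From 11:00 to 1:10 on the faulty dial is 130 minutes.
True elapsed: 130 x 60/65 = 120 minutes = 2 hours.
True time: 11:00 + 2 hours = 1:00.

Final answer: 1:00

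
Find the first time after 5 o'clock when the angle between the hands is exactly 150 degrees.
At t minutes past 5:00, the hour hand is at 30 x 5 + 0.5t degrees and the minute hand is at 6t degrees.
The smaller angle between them is 150 degrees when |30H - 5.5t| = 150 or |30H - 5.5t| = 210.
With H = 5, solve 30 x 5 - 5.5t = +/- target for each target:
  t = (30 x 5 - 150) / 5.5 = 0 (outside (0, 60))
  t = (30 x 5 + 150) / 5.5 = 54.55
  t = (30 x 5 - 210) / 5.5 = -10.91 (outside (0, 60))
  t = (30 x 5 + 210) / 5.5 = 65.45 (outside (0, 60))
Valid solutions in (0, 60): {54.55} minutes.
The first occurrence is t = 54.55 minutes.
The hands form a 150-degree angle at 54.55 minutes past 5:00.

Final answer: 54.55 minutes past 5:00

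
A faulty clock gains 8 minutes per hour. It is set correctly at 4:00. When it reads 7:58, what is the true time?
For every 60 true minutes, the faulty clock advances 68 minutes, so 1 faulty-clock minute corresponds to 60/68 true minutes.
From 4:00 to 7:58 on the faulty dial is 238 minutes.
True elapsed: 238 x 60/68 = 210 minutes = 3 hours and 30 minutes.
True time: 4:00 + 3 hours and 30 minutes = 7:30.

Final answer: 7:30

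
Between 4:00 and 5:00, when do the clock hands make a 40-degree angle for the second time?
At t minutes past 4:00, the hour hand is at 30 x 4 + 0.5t degrees and the minute hand is at 6t degrees.
The smaller angle between them is 40 degrees when |30H - 5.5t| = 40 or |30H - 5.5t| = 320.
With H = 4, solve 30 x 4 - 5.5t = +/- target for each target:
  t = (30 x 4 - 40) / 5.5 = 14.55
  t = (30 x 4 + 40) / 5.5 = 29.09
  t = (30 x 4 - 320) / 5.5 = -36.36 (outside (0, 60))
  t = (30 x 4 + 320) / 5.5 = 80 (outside (0, 60))
Valid solutions in (0, 60): {14.55, 29.09} minutes.
The second occurrence is t = 29.09 minutes.
The hands form a 40-degree angle at 29.09 minutes past 4:00.

Final answer: 29.09 minutes past 4:00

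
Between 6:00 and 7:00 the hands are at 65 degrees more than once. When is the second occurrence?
At t minutes past 6:00, the hour hand is at 30 x 6 + 0.5t degrees and the minute hand is at 6t degrees.
The smaller angle between them is 65 degrees when |30H - 5.5t| = 65 or |30H - 5.5t| = 295.
With H = 6, solve 30 x 6 - 5.5t = +/- target for each target:
  t = (30 x 6 - 65) / 5.5 = 20.91
  t = (30 x 6 + 65) / 5.5 = 44.55
  t = (30 x 6 - 295) / 5.5 = -20.91 (outside (0, 60))
  t = (30 x 6 + 295) / 5.5 = 86.36 (outside (0, 60))
Valid solutions in (0, 60): {20.91, 44.55} minutes.
The second occurrence is t = 44.55 minutes.
The hands form a 65-degree angle at 44.55 minutes past 6:00.

Final answer: 44.55 minutes past 6:00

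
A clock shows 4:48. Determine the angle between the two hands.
Hour hand position: 4 x 30 + 48 x 0.5 = 144 degrees
Minute hand position: 48 x 6 = 288 degrees
Difference: |144 - 288| = 144 degrees
The angle between the hands is 144 degrees

Final answer: 144 degrees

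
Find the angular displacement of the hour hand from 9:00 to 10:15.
The hour hand moves 0.5 degrees per minute.
Time elapsed: 10:15 - 9:00 = 75 minutes
Angular displacement: 75 x 0.5 = 37.5 degrees

Final answer: 37.5 degrees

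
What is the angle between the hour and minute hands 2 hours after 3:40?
First find the time 2 hours after 3:40.
Total minutes: 3 x 60 + 40 + 2 x 60 + 0 = 340.
340 mod 720 = 340 minutes = 5:40.
Now compute the angle at 5:40:
Hour hand: 5 x 30 + 40 x 0.5 = 170 degrees
Minute hand: 40 x 6 = 240 degrees
Difference: |170 - 240| = 70 degrees
The angle is 70 degrees

Final answer: 70 degrees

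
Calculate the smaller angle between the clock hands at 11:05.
Hour hand position: 11 x 30 + 5 x 0.5 = 332.5 degrees
Minute hand position: 5 x 6 = 30 degrees
Difference: |332.5 - 30| = 302.5 degrees
Since 302.5 > 180, the smaller angle is 360 - 302.5 = 57.5 degrees

Final answer: 57.5 degrees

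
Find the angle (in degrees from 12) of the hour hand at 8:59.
The hour hand moves 30 degrees per hour and 0.5 degrees per minute.
At 8:59: (8) x 30 + 59 x 0.5 = 240 + 29.5 = 269.5 degrees

Final answer: 269.5 degrees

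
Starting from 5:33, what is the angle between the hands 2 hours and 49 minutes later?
First find the time 2 hours and 49 minutes after 5:33.
Total minutes: 5 x 60 + 33 + 2 x 60 + 49 = 502.
502 mod 720 = 502 minutes = 8:22.
Now compute the angle at 8:22:
Hour hand: 8 x 30 + 22 x 0.5 = 251 degrees
Minute hand: 22 x 6 = 132 degrees
Difference: |251 - 132| = 119 degrees
The angle is 119 degrees

Final answer: 119 degrees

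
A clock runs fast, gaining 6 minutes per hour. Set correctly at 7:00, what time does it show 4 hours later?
For every 60 true minutes, the faulty clock advances 60 + 6 = 66 minutes.
True elapsed: 4 hours = 240 minutes.
Faulty clock advances: 240 x 66/60 = 264 minutes (drift: 24 minutes ahead).
Shown time: 7:00 + 264 minutes = 11:24.

Final answer: 11:24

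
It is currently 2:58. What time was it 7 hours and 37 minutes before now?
Starting time: 2:58 = 178 total minutes past 12:00
Subtracting: 7 hours and 37 minutes = 457 minutes
178 - 457 = -279 (negative, add 12 hours = 720) = 441 minutes
= 7 hours and 21 minutes past 12:00 = 7:21

Final answer: 7:21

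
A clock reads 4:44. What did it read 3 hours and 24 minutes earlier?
Starting time: 4:44 = 284 total minutes past 12:00
Subtracting: 3 hours and 24 minutes = 204 minutes
284 - 204 = 80 minutes
= 1 hour and 20 minutes past 12:00 = 1:20

Final answer: 1:20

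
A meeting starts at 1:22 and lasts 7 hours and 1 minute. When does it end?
Starting time: 1:22
Adding 1 minute to 22 minutes: 22 + 1 = 23 minutes
Adding 7 hours: 1 + 7 = 8
Final time: 8:23

Final answer: 8:23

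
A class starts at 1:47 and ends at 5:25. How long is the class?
From 1:47 to 5:25:
(5 x 60 + 25) - (1 x 60 + 47) = 325 - 107 = 218 minutes
= 3 hours and 38 minutes

Final answer: 3 hours and 38 minutes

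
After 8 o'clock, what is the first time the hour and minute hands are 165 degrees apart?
At t minutes past 8:00, the hour hand is at 30 x 8 + 0.5t degrees and the minute hand is at 6t degrees.
The smaller angle between them is 165 degrees when |30H - 5.5t| = 165 or |30H - 5.5t| = 195.
With H = 8, solve 30 x 8 - 5.5t = +/- target for each target:
  t = (30 x 8 - 165) / 5.5 = 13.64
  t = (30 x 8 + 165) / 5.5 = 73.64 (outside (0, 60))
  t = (30 x 8 - 195) / 5.5 = 8.18
  t = (30 x 8 + 195) / 5.5 = 79.09 (outside (0, 60))
Valid solutions in (0, 60): {8.18, 13.64} minutes.
The first occurrence is t = 8.18 minutes.
The hands form a 165-degree angle at 8.18 minutes past 8:00.

Final answer: 8.18 minutes past 8:00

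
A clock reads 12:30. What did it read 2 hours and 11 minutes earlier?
Starting time: 12:30 = 30 total minutes past 12:00
Subtracting: 2 hours and 11 minutes = 131 minutes
30 - 131 = -101 (negative, add 12 hours = 720) = 619 minutes
= 10 hours and 19 minutes past 12:00 = 10:19

Final answer: 10:19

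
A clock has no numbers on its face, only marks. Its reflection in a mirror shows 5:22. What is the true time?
Reflection across the vertical (12-6) axis maps a hand at angle A degrees to (360 - A) degrees, which sends a reading of T minutes past 12:00 to (720 - T) minutes past 12:00.
Mirror reads 5:22 = 322 minutes past 12:00.
Actual time: (720 - 322) mod 720 = 398 minutes = 6:38.

Final answer: 6:38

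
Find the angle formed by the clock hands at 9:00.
Hour hand position: 9 x 30 + 0 x 0.5 = 270 degrees
Minute hand position: 0 x 6 = 0 degrees
Difference: |270 - 0| = 270 degrees
Since 270 > 180, the smaller angle is 360 - 270 = 90 degrees

Final answer: 90 degrees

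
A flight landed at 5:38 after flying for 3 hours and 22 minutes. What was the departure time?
Starting time: 5:38 = 338 total minutes past 12:00
Subtracting: 3 hours and 22 minutes = 202 minutes
338 - 202 = 136 minutes
= 2 hours and 16 minutes past 12:00 = 2:16

Final answer: 2:16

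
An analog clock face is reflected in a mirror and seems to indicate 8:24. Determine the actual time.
Reflection across the vertical (12-6) axis maps a hand at angle A degrees to (360 - A) degrees, which sends a reading of T minutes past 12:00 to (720 - T) minutes past 12:00.
Mirror reads 8:24 = 504 minutes past 12:00.
Actual time: (720 - 504) mod 720 = 216 minutes = 3:36.

Final answer: 3:36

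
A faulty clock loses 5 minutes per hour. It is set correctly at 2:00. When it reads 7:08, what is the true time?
For every 60 true minutes, the faulty clock advances 55 minutes, so 1 faulty-clock minute corresponds to 60/55 true minutes.
From 2:00 to 7:08 on the faulty dial is 308 minutes.
True elapsed: 308 x 60/55 = 336 minutes = 5 hours and 36 minutes.
True time: 2:00 + 5 hours and 36 minutes = 7:36.

Final answer: 7:36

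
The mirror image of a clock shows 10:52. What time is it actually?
Reflection across the vertical (12-6) axis maps a hand at angle A degrees to (360 - A) degrees, which sends a reading of T minutes past 12:00 to (720 - T) minutes past 12:00.
Mirror reads 10:52 = 652 minutes past 12:00.
Actual time: (720 - 652) mod 720 = 68 minutes = 1:08.

Final answer: 1:08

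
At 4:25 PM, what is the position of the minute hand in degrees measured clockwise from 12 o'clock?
The minute hand moves 6 degrees per minute.
At 4:25: 25 x 6 = 150 degrees

Final answer: 150 degrees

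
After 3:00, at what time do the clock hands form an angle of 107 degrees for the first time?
At t minutes past 3:00, the hour hand is at 30 x 3 + 0.5t degrees and the minute hand is at 6t degrees.
The smaller angle between them is 107 degrees when |30H - 5.5t| = 107 or |30H - 5.5t| = 253.
With H = 3, solve 30 x 3 - 5.5t = +/- target for each target:
  t = (30 x 3 - 107) / 5.5 = -3.09 (outside (0, 60))
  t = (30 x 3 + 107) / 5.5 = 35.82
  t = (30 x 3 - 253) / 5.5 = -29.64 (outside (0, 60))
  t = (30 x 3 + 253) / 5.5 = 62.36 (outside (0, 60))
Valid solutions in (0, 60): {35.82} minutes.
The first occurrence is t = 35.82 minutes.
The hands form a 107-degree angle at 35.82 minutes past 3:00.

Final answer: 35.82 minutes past 3:00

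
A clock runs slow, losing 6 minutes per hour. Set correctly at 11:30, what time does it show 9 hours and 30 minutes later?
For every 60 true minutes, the faulty clock advances 60 - 6 = 54 minutes.
True elapsed: 9 hours and 30 minutes = 570 minutes.
Faulty clock advances: 570 x 54/60 = 513 minutes (drift: 57 minutes behind).
Shown time: 11:30 + 513 minutes = 8:03.

Final answer: 8:03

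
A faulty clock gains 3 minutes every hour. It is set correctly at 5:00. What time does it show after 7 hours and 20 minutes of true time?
For every 60 true minutes, the faulty clock advances 60 + 3 = 63 minutes.
True elapsed: 7 hours and 20 minutes = 440 minutes.
Faulty clock advances: 440 x 63/60 = 462 minutes (drift: 22 minutes ahead).
Shown time: 5:00 + 462 minutes = 12:42.

Final answer: 12:42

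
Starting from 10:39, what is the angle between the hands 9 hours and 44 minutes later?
First find the time 9 hours and 44 minutes after 10:39.
Total minutes: 10 x 60 + 39 + 9 x 60 + 44 = 1223.
1223 mod 720 = 503 minutes = 8:23.
Now compute the angle at 8:23:
Hour hand: 8 x 30 + 23 x 0.5 = 251.5 degrees
Minute hand: 23 x 6 = 138 degrees
Difference: |251.5 - 138| = 113.5 degrees
The angle is 113.5 degrees

Final answer: 113.5 degrees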